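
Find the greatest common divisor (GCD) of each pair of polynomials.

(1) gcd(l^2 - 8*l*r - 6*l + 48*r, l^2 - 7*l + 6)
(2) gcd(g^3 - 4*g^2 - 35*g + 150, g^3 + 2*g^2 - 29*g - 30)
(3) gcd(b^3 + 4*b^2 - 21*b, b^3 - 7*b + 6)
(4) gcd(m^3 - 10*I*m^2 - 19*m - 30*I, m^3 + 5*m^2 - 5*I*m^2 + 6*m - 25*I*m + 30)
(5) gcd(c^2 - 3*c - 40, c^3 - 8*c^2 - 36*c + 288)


(1) = gcd((l - 6)*(l - 8*r), (l - 6)*(l - 1)) = l - 6
(2) = g^2 + g - 30
(3) = gcd(b*(b - 3)*(b + 7), (b - 2)*(b - 1)*(b + 3)) = 1
(4) = gcd((m - 6*I)*(m - 5*I)*(m + I), (m + 5)*(m - 6*I)*(m + I)) = m^2 - 5*I*m + 6
(5) = c - 8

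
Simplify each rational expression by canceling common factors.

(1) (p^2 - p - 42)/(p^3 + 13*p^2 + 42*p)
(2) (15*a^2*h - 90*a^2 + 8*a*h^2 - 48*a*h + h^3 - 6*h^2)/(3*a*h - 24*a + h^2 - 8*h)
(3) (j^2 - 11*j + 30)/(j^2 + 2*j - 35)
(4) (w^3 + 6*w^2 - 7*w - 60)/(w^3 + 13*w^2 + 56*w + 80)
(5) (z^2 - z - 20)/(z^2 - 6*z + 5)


(1) = (p - 7)/(p^2 + 7*p)
(2) = (5*a*h - 30*a + h^2 - 6*h)/(h - 8)
(3) = (j - 6)/(j + 7)
(4) = (w - 3)/(w + 4)
(5) = (z + 4)/(z - 1)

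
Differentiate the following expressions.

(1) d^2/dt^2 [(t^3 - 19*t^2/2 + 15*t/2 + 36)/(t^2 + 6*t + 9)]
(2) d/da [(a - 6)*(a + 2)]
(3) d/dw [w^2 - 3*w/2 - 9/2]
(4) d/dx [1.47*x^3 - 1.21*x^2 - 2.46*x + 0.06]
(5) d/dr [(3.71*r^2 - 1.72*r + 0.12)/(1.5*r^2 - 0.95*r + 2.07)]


(1) = 3*(61*t - 15)/(t^4 + 12*t^3 + 54*t^2 + 108*t + 81)
(2) = 2*a - 4
(3) = 2*w - 3/2
(4) = 4.41*x^2 - 2.42*x - 2.46
(5) = (-0.9445*r^2 + 14.9994*r - 3.4464)/(2.25*r^4 - 2.85*r^3 + 7.1125*r^2 - 3.933*r + 4.2849)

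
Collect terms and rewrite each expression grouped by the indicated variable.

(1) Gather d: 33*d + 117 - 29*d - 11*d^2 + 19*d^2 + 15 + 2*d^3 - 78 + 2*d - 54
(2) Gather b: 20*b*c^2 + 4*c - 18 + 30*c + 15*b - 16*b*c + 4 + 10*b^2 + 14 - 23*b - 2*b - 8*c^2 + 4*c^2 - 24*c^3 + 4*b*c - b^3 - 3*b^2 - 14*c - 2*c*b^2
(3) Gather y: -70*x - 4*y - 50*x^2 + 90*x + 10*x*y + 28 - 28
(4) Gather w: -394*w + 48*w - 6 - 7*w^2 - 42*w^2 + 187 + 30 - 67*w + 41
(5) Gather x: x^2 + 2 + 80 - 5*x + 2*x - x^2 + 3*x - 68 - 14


(1) = 2*d^3 + 8*d^2 + 6*d
(2) = -b^3 + b^2*(7 - 2*c) + b*(20*c^2 - 12*c - 10) - 24*c^3 - 4*c^2 + 20*c
(3) = -50*x^2 + 20*x + y*(10*x - 4)
(4) = -49*w^2 - 413*w + 252
(5) = 0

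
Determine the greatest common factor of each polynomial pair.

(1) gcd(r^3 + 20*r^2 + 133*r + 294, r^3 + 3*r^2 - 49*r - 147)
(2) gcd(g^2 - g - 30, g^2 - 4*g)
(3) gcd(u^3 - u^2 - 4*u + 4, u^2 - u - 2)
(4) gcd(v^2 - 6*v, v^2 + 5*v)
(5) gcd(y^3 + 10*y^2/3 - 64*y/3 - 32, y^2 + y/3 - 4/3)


(1) = gcd((r + 6)*(r + 7)^2, (r - 7)*(r + 3)*(r + 7)) = r + 7
(2) = gcd((g - 6)*(g + 5), g*(g - 4)) = 1
(3) = gcd((u - 2)*(u - 1)*(u + 2), (u - 2)*(u + 1)) = u - 2
(4) = gcd(v*(v - 6), v*(v + 5)) = v
(5) = y + 4/3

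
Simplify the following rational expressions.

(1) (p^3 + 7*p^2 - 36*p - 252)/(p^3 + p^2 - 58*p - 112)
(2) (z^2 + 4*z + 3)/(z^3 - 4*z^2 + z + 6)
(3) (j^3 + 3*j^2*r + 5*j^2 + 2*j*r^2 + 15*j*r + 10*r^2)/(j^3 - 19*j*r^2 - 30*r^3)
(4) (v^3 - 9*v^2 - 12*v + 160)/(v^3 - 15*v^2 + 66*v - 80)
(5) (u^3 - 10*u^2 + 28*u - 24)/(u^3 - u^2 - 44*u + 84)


(1) = (p^2 - 36)/(p^2 - 6*p - 16)
(2) = (z + 3)/(z^2 - 5*z + 6)
(3) = (-j^2 - j*r - 5*j - 5*r)/(-j^2 + 2*j*r + 15*r^2)
(4) = (v + 4)/(v - 2)
(5) = (u - 2)/(u + 7)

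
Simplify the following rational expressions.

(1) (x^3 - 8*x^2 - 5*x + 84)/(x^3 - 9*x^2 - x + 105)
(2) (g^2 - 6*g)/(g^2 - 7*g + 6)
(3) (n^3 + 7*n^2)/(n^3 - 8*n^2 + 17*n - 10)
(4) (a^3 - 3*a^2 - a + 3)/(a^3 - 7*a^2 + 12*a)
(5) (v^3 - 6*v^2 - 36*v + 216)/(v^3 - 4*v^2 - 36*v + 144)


(1) = (x - 4)/(x - 5)
(2) = g/(g - 1)
(3) = (n^3 + 7*n^2)/(n^3 - 8*n^2 + 17*n - 10)
(4) = (a^2 - 1)/(a^2 - 4*a)
(5) = (v - 6)/(v - 4)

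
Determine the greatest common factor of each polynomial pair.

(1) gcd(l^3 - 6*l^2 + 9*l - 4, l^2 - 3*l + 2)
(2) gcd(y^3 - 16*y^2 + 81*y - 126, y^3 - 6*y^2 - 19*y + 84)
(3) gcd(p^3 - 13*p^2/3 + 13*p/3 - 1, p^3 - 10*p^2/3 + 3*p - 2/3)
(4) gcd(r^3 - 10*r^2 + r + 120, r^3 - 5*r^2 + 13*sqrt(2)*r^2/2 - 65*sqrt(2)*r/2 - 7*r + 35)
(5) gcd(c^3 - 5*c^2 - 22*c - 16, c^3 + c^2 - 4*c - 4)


(1) = l - 1
(2) = gcd((y - 7)*(y - 6)*(y - 3), (y - 7)*(y - 3)*(y + 4)) = y^2 - 10*y + 21
(3) = gcd((p - 3)*(p - 1)*(p - 1/3), (p - 2)*(p - 1)*(p - 1/3)) = p^2 - 4*p/3 + 1/3
(4) = gcd((r - 8)*(r - 5)*(r + 3), (r - 5)*(r - sqrt(2)/2)*(r + 7*sqrt(2))) = r - 5
(5) = c^2 + 3*c + 2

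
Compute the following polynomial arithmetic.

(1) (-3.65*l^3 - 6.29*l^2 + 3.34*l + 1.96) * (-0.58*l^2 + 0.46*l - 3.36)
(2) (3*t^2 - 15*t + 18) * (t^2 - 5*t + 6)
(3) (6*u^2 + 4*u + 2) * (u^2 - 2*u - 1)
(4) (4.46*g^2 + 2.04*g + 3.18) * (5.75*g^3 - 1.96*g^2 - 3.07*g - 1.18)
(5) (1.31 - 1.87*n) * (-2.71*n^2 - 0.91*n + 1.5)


(1) = 2.117*l^5 + 1.9692*l^4 + 7.4334*l^3 + 21.534*l^2 - 10.3208*l - 6.5856
(2) = 3*t^4 - 30*t^3 + 111*t^2 - 180*t + 108
(3) = 6*u^4 - 8*u^3 - 12*u^2 - 8*u - 2
(4) = 25.645*g^5 + 2.9884*g^4 + 0.5944*g^3 - 17.7584*g^2 - 12.1698*g - 3.7524
(5) = 5.0677*n^3 - 1.8484*n^2 - 3.9971*n + 1.965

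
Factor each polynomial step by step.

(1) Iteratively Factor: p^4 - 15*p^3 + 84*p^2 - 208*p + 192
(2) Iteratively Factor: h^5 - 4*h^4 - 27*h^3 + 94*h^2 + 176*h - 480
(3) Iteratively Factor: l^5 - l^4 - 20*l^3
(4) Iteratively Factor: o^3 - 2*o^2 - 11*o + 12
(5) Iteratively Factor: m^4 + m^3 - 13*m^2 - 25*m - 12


(1) = (p - 4)*(p^3 - 11*p^2 + 40*p - 48) = (p - 4)*(p - 3)*(p^2 - 8*p + 16) = (p - 4)^2*(p - 3)*(p - 4)
(2) = (h - 4)*(h^4 - 27*h^2 - 14*h + 120) = (h - 4)*(h - 2)*(h^3 + 2*h^2 - 23*h - 60) = (h - 5)*(h - 4)*(h - 2)*(h^2 + 7*h + 12) = (h - 5)*(h - 4)*(h - 2)*(h + 3)*(h + 4)
(3) = (l - 5)*(l^4 + 4*l^3) = (l - 5)*(l + 4)*(l^3) = l*(l - 5)*(l + 4)*(l^2) = l^2*(l - 5)*(l + 4)*(l)
(4) = (o - 1)*(o^2 - o - 12) = (o - 1)*(o + 3)*(o - 4)
(5) = (m - 4)*(m^3 + 5*m^2 + 7*m + 3) = (m - 4)*(m + 3)*(m^2 + 2*m + 1) = (m - 4)*(m + 1)*(m + 3)*(m + 1)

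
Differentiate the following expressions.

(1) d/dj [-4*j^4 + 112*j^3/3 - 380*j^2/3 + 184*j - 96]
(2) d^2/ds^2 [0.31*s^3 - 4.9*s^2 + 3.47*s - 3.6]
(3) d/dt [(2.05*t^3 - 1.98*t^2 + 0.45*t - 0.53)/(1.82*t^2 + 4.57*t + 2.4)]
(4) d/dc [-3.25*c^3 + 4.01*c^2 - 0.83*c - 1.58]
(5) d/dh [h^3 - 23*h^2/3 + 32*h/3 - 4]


(1) = -16*j^3 + 112*j^2 - 760*j/3 + 184
(2) = 1.86*s - 9.8
(3) = (3.731*t^4 + 18.737*t^3 + 4.8924*t^2 - 7.5748*t + 3.5021)/(3.3124*t^4 + 16.6348*t^3 + 29.6209*t^2 + 21.936*t + 5.76)
(4) = -9.75*c^2 + 8.02*c - 0.83
(5) = 3*h^2 - 46*h/3 + 32/3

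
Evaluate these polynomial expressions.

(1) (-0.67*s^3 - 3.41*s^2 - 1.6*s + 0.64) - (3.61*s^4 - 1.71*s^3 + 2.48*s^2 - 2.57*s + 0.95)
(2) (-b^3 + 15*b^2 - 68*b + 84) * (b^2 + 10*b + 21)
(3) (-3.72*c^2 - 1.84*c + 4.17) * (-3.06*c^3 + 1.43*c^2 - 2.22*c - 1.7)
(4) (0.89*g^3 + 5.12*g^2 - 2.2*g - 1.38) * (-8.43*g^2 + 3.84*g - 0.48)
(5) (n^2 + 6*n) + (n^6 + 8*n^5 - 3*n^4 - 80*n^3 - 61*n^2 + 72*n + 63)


(1) = -3.61*s^4 + 1.04*s^3 - 5.89*s^2 + 0.97*s - 0.31
(2) = -b^5 + 5*b^4 + 61*b^3 - 281*b^2 - 588*b + 1764
(3) = 11.3832*c^5 + 0.3108*c^4 - 7.133*c^3 + 16.3719*c^2 - 6.1294*c - 7.089
(4) = -7.5027*g^5 - 39.744*g^4 + 37.7796*g^3 + 0.7278*g^2 - 4.2432*g + 0.6624
(5) = n^6 + 8*n^5 - 3*n^4 - 80*n^3 - 60*n^2 + 78*n + 63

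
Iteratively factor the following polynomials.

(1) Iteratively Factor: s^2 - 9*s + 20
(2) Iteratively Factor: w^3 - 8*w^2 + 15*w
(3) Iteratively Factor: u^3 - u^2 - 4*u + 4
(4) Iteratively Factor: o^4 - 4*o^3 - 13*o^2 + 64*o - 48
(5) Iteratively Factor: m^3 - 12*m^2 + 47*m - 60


(1) = (s - 5)*(s - 4)
(2) = (w - 3)*(w^2 - 5*w) = w*(w - 3)*(w - 5)
(3) = (u - 2)*(u^2 + u - 2) = (u - 2)*(u + 2)*(u - 1)
(4) = (o - 4)*(o^3 - 13*o + 12) = (o - 4)*(o - 3)*(o^2 + 3*o - 4) = (o - 4)*(o - 3)*(o + 4)*(o - 1)
(5) = (m - 5)*(m^2 - 7*m + 12) = (m - 5)*(m - 4)*(m - 3)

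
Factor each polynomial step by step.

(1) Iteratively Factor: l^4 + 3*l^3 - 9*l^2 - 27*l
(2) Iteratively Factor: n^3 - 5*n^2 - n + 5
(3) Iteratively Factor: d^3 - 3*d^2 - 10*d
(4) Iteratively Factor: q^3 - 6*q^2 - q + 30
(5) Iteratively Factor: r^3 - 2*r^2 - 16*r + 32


(1) = (l)*(l^3 + 3*l^2 - 9*l - 27) = l*(l - 3)*(l^2 + 6*l + 9) = l*(l - 3)*(l + 3)*(l + 3)
(2) = (n - 1)*(n^2 - 4*n - 5) = (n - 5)*(n - 1)*(n + 1)
(3) = (d - 5)*(d^2 + 2*d) = (d - 5)*(d + 2)*(d)
(4) = (q - 5)*(q^2 - q - 6) = (q - 5)*(q - 3)*(q + 2)
(5) = (r + 4)*(r^2 - 6*r + 8) = (r - 2)*(r + 4)*(r - 4)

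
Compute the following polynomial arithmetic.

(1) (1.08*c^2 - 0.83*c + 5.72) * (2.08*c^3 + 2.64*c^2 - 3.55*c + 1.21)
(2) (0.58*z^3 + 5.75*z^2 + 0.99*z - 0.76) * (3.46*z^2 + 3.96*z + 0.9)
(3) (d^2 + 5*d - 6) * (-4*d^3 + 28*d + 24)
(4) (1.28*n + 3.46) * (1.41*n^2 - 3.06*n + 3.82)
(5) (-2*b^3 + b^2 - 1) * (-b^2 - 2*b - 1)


(1) = 2.2464*c^5 + 1.1248*c^4 + 5.8724*c^3 + 19.3541*c^2 - 21.3103*c + 6.9212
(2) = 2.0068*z^5 + 22.1918*z^4 + 26.7174*z^3 + 6.4658*z^2 - 2.1186*z - 0.684
(3) = -4*d^5 - 20*d^4 + 52*d^3 + 164*d^2 - 48*d - 144
(4) = 1.8048*n^3 + 0.9618*n^2 - 5.698*n + 13.2172
(5) = 2*b^5 + 3*b^4 + 2*b + 1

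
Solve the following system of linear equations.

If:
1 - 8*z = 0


Then:
z = 1/8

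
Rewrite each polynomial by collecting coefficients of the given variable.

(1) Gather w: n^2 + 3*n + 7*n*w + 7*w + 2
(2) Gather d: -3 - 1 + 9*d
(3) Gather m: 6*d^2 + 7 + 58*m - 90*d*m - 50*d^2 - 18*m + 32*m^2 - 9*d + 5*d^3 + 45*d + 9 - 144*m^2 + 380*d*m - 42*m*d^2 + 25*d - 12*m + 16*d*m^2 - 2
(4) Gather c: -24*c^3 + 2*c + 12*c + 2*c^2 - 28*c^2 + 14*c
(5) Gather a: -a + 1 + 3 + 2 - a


(1) = n^2 + 3*n + w*(7*n + 7) + 2
(2) = 9*d - 4
(3) = 5*d^3 - 44*d^2 + 61*d + m^2*(16*d - 112) + m*(-42*d^2 + 290*d + 28) + 14
(4) = -24*c^3 - 26*c^2 + 28*c
(5) = 6 - 2*a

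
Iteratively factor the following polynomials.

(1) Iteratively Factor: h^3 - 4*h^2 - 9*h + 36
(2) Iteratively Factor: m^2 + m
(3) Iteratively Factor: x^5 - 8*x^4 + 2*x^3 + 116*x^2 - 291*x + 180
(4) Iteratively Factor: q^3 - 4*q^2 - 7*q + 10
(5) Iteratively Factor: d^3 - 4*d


(1) = (h - 3)*(h^2 - h - 12) = (h - 3)*(h + 3)*(h - 4)
(2) = (m + 1)*(m)
(3) = (x - 1)*(x^4 - 7*x^3 - 5*x^2 + 111*x - 180) = (x - 3)*(x - 1)*(x^3 - 4*x^2 - 17*x + 60) = (x - 3)*(x - 1)*(x + 4)*(x^2 - 8*x + 15) = (x - 5)*(x - 3)*(x - 1)*(x + 4)*(x - 3)
(4) = (q - 5)*(q^2 + q - 2) = (q - 5)*(q - 1)*(q + 2)
(5) = (d)*(d^2 - 4) = d*(d - 2)*(d + 2)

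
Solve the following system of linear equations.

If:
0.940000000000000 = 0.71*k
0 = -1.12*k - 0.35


Then:
No Solution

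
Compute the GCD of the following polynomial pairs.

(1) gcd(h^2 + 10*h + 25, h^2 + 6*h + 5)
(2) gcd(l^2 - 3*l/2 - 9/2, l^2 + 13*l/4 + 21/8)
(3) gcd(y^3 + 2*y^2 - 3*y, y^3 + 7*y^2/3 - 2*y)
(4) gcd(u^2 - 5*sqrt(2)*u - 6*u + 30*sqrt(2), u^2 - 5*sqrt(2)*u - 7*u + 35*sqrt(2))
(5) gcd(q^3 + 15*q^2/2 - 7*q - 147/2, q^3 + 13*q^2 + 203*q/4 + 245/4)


(1) = h + 5
(2) = gcd((l - 3)*(l + 3/2), (l + 3/2)*(l + 7/4)) = l + 3/2
(3) = y^2 + 3*y
(4) = gcd((u - 6)*(u - 5*sqrt(2)), (u - 7)*(u - 5*sqrt(2))) = u - 5*sqrt(2)
(5) = q^2 + 21*q/2 + 49/2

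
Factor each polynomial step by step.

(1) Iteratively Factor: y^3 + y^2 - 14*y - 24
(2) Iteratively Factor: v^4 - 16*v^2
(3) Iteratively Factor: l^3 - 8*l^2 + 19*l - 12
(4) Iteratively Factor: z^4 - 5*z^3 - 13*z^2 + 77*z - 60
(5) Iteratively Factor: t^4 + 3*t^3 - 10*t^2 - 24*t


(1) = (y + 3)*(y^2 - 2*y - 8) = (y + 2)*(y + 3)*(y - 4)
(2) = (v)*(v^3 - 16*v) = v*(v + 4)*(v^2 - 4*v) = v*(v - 4)*(v + 4)*(v)
(3) = (l - 4)*(l^2 - 4*l + 3) = (l - 4)*(l - 1)*(l - 3)
(4) = (z - 1)*(z^3 - 4*z^2 - 17*z + 60) = (z - 3)*(z - 1)*(z^2 - z - 20) = (z - 5)*(z - 3)*(z - 1)*(z + 4)
(5) = (t)*(t^3 + 3*t^2 - 10*t - 24) = t*(t - 3)*(t^2 + 6*t + 8) = t*(t - 3)*(t + 2)*(t + 4)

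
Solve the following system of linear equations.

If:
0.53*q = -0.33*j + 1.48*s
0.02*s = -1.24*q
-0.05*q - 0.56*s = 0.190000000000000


Then:
j = -1.53
q = 0.01
s = -0.34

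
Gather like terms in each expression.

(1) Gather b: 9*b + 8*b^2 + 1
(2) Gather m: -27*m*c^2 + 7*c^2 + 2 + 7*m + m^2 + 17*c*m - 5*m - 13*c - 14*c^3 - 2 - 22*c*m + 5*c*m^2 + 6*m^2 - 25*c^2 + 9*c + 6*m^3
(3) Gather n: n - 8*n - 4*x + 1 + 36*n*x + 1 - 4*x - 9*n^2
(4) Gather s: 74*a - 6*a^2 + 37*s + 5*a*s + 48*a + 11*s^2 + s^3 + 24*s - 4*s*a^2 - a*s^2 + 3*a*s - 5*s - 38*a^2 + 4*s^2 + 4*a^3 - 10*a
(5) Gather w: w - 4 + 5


(1) = 8*b^2 + 9*b + 1
(2) = -14*c^3 - 18*c^2 - 4*c + 6*m^3 + m^2*(5*c + 7) + m*(-27*c^2 - 5*c + 2)
(3) = -9*n^2 + n*(36*x - 7) - 8*x + 2
(4) = 4*a^3 - 44*a^2 + 112*a + s^3 + s^2*(15 - a) + s*(-4*a^2 + 8*a + 56)
(5) = w + 1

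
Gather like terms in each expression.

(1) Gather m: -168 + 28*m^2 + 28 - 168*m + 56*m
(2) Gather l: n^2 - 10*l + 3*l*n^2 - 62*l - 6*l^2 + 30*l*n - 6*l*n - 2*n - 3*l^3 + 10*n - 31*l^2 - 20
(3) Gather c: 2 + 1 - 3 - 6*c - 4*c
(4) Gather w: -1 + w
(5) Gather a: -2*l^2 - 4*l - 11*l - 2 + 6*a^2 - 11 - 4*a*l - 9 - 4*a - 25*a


(1) = 28*m^2 - 112*m - 140
(2) = -3*l^3 - 37*l^2 + l*(3*n^2 + 24*n - 72) + n^2 + 8*n - 20
(3) = -10*c
(4) = w - 1
(5) = 6*a^2 + a*(-4*l - 29) - 2*l^2 - 15*l - 22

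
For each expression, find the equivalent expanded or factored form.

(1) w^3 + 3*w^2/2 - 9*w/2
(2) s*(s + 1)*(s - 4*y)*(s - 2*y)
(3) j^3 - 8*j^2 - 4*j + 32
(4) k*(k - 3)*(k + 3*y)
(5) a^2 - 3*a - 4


(1) = w*(w - 3/2)*(w + 3)
(2) = s^4 - 6*s^3*y + s^3 + 8*s^2*y^2 - 6*s^2*y + 8*s*y^2
(3) = (j - 8)*(j - 2)*(j + 2)
(4) = k^3 + 3*k^2*y - 3*k^2 - 9*k*y
(5) = (a - 4)*(a + 1)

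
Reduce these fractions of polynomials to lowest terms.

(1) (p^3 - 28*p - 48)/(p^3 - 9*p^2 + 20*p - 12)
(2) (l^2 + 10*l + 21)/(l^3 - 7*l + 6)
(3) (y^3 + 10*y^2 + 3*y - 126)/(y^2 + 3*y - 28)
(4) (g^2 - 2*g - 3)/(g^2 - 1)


(1) = (p^2 + 6*p + 8)/(p^2 - 3*p + 2)
(2) = (l + 7)/(l^2 - 3*l + 2)
(3) = (y^2 + 3*y - 18)/(y - 4)
(4) = (g - 3)/(g - 1)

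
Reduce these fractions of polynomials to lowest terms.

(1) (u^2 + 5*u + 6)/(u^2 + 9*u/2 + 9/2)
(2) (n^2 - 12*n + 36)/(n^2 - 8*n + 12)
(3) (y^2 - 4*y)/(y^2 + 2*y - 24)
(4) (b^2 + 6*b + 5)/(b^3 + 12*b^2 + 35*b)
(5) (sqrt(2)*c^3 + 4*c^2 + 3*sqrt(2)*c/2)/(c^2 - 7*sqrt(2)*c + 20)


(1) = (2*u + 4)/(2*u + 3)
(2) = (n - 6)/(n - 2)
(3) = y/(y + 6)
(4) = (b + 1)/(b^2 + 7*b)
(5) = (2*sqrt(2)*c^3 + 8*c^2 + 3*sqrt(2)*c)/(2*c^2 - 14*sqrt(2)*c + 40)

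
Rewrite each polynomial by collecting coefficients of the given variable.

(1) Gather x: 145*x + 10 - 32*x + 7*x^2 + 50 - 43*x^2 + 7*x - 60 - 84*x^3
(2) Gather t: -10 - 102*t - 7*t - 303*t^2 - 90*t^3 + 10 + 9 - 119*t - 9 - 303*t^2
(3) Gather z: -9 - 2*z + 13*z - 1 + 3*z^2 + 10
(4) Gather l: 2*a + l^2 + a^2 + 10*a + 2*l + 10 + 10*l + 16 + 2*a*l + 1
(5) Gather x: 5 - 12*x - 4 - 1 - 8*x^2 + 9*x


(1) = -84*x^3 - 36*x^2 + 120*x
(2) = -90*t^3 - 606*t^2 - 228*t
(3) = 3*z^2 + 11*z
(4) = a^2 + 12*a + l^2 + l*(2*a + 12) + 27
(5) = -8*x^2 - 3*x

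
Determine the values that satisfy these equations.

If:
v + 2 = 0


Then:
v = -2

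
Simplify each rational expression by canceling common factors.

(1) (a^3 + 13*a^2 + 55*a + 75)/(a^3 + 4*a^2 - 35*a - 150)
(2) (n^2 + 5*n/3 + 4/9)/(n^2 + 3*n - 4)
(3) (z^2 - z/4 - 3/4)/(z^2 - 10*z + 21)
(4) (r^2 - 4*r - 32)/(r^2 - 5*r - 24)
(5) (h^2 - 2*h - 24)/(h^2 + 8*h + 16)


(1) = (a + 3)/(a - 6)
(2) = (9*n^2 + 15*n + 4)/(9*n^2 + 27*n - 36)
(3) = (4*z^2 - z - 3)/(4*z^2 - 40*z + 84)
(4) = (r + 4)/(r + 3)
(5) = (h - 6)/(h + 4)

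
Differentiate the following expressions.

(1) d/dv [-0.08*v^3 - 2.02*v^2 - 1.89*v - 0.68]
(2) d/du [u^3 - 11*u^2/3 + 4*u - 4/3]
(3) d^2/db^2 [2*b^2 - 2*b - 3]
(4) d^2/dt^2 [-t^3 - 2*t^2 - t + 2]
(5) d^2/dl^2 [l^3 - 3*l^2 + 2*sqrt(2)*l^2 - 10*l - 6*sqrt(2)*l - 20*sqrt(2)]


(1) = -0.24*v^2 - 4.04*v - 1.89
(2) = 3*u^2 - 22*u/3 + 4
(3) = 4
(4) = -6*t - 4
(5) = 6*l - 6 + 4*sqrt(2)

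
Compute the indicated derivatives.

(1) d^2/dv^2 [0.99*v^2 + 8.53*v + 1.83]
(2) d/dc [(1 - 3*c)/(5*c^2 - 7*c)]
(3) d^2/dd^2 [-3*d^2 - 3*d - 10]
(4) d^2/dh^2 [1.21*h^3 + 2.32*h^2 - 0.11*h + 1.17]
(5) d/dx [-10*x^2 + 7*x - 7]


(1) = 1.98000000000000
(2) = (15*c^2 - 10*c + 7)/(c^2*(25*c^2 - 70*c + 49))
(3) = -6
(4) = 7.26*h + 4.64
(5) = 7 - 20*x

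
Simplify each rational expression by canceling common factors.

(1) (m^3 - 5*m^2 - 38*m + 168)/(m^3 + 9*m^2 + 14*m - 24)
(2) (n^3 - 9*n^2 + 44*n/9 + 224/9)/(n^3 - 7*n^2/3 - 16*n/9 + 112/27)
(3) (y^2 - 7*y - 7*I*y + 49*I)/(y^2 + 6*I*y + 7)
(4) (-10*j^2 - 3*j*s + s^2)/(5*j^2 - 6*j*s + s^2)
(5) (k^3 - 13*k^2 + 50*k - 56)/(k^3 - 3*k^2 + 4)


(1) = (m^2 - 11*m + 28)/(m^2 + 3*m - 4)
(2) = (3*n - 24)/(3*n - 4)
(3) = (y^2 + y*(-7 - 7*I) + 49*I)/(y^2 + 6*I*y + 7)
(4) = (2*j + s)/(-j + s)
(5) = (k^2 - 11*k + 28)/(k^2 - k - 2)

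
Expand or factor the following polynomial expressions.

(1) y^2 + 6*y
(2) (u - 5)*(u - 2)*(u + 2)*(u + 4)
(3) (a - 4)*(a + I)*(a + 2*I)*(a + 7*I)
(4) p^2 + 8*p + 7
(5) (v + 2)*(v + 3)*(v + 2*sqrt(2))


(1) = y*(y + 6)
(2) = u^4 - u^3 - 24*u^2 + 4*u + 80
(3) = a^4 - 4*a^3 + 10*I*a^3 - 23*a^2 - 40*I*a^2 + 92*a - 14*I*a + 56*I
(4) = (p + 1)*(p + 7)
(5) = v^3 + 2*sqrt(2)*v^2 + 5*v^2 + 6*v + 10*sqrt(2)*v + 12*sqrt(2)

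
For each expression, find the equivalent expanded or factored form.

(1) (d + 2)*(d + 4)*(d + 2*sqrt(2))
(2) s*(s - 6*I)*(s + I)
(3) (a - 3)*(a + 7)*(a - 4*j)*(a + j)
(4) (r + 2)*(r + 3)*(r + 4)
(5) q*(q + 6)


(1) = d^3 + 2*sqrt(2)*d^2 + 6*d^2 + 8*d + 12*sqrt(2)*d + 16*sqrt(2)
(2) = s^3 - 5*I*s^2 + 6*s
(3) = a^4 - 3*a^3*j + 4*a^3 - 4*a^2*j^2 - 12*a^2*j - 21*a^2 - 16*a*j^2 + 63*a*j + 84*j^2
(4) = r^3 + 9*r^2 + 26*r + 24
(5) = q^2 + 6*q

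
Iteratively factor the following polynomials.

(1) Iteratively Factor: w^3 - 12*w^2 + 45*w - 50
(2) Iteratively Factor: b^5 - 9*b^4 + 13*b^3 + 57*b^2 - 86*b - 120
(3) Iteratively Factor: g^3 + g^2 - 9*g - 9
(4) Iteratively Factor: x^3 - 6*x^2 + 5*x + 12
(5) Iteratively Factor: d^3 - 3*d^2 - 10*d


(1) = (w - 2)*(w^2 - 10*w + 25) = (w - 5)*(w - 2)*(w - 5)
(2) = (b - 4)*(b^4 - 5*b^3 - 7*b^2 + 29*b + 30) = (b - 5)*(b - 4)*(b^3 - 7*b - 6) = (b - 5)*(b - 4)*(b - 3)*(b^2 + 3*b + 2) = (b - 5)*(b - 4)*(b - 3)*(b + 2)*(b + 1)
(3) = (g - 3)*(g^2 + 4*g + 3) = (g - 3)*(g + 3)*(g + 1)
(4) = (x - 4)*(x^2 - 2*x - 3) = (x - 4)*(x - 3)*(x + 1)
(5) = (d)*(d^2 - 3*d - 10) = d*(d - 5)*(d + 2)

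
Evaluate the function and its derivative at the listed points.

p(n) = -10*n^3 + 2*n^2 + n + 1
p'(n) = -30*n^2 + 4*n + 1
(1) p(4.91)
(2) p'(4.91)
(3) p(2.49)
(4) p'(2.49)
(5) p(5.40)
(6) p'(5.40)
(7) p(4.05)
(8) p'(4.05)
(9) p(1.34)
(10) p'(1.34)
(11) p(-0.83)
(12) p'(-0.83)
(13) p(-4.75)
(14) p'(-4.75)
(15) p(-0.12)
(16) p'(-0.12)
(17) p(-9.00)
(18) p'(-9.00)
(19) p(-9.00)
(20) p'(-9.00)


(1) = -1129.58
(2) = -702.60
(3) = -138.49
(4) = -175.04
(5) = -1509.92
(6) = -852.20
(7) = -626.45
(8) = -474.88
(9) = -18.13
(10) = -47.51
(11) = 7.27
(12) = -22.99
(13) = 1113.09
(14) = -694.88
(15) = 0.93
(16) = 0.09
(17) = 7444.00
(18) = -2465.00
(19) = 7444.00
(20) = -2465.00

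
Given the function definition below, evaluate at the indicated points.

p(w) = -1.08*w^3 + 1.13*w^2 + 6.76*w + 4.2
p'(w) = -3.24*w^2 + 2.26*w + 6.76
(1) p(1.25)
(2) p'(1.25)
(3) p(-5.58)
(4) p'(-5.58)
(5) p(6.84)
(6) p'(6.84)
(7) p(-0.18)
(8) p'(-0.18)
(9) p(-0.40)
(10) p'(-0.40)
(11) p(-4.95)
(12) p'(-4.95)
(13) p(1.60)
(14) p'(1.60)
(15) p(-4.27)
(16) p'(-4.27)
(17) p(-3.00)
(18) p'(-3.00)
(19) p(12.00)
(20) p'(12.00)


(1) = 12.31
(2) = 4.52
(3) = 189.30
(4) = -106.73
(5) = -242.31
(6) = -129.37
(7) = 3.03
(8) = 6.25
(9) = 1.75
(10) = 5.34
(11) = 129.42
(12) = -83.82
(13) = 13.49
(14) = 2.08
(15) = 80.02
(16) = -61.96
(17) = 23.25
(18) = -29.18
(19) = -1618.20
(20) = -432.68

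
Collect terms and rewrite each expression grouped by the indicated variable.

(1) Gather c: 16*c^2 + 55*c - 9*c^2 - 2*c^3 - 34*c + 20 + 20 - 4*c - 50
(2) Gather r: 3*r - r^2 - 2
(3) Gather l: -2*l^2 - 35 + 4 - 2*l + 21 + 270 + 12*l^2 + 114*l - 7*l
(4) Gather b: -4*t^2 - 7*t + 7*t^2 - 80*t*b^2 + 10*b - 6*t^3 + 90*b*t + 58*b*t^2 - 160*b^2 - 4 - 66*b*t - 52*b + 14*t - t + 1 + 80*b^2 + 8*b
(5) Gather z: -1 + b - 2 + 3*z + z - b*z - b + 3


(1) = -2*c^3 + 7*c^2 + 17*c - 10
(2) = -r^2 + 3*r - 2
(3) = 10*l^2 + 105*l + 260
(4) = b^2*(-80*t - 80) + b*(58*t^2 + 24*t - 34) - 6*t^3 + 3*t^2 + 6*t - 3
(5) = z*(4 - b)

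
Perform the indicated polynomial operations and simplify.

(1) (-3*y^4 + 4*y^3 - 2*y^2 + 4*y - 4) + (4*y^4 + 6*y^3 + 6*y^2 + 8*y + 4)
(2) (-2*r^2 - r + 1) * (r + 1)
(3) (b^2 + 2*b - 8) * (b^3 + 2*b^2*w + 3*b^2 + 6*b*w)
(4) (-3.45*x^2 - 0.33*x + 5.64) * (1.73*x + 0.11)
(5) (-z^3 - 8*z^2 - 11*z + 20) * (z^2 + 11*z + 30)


(1) = y^4 + 10*y^3 + 4*y^2 + 12*y
(2) = -2*r^3 - 3*r^2 + 1
(3) = b^5 + 2*b^4*w + 5*b^4 + 10*b^3*w - 2*b^3 - 4*b^2*w - 24*b^2 - 48*b*w
(4) = -5.9685*x^3 - 0.9504*x^2 + 9.7209*x + 0.6204
(5) = -z^5 - 19*z^4 - 129*z^3 - 341*z^2 - 110*z + 600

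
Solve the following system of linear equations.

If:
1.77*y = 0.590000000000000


Then:
y = 0.33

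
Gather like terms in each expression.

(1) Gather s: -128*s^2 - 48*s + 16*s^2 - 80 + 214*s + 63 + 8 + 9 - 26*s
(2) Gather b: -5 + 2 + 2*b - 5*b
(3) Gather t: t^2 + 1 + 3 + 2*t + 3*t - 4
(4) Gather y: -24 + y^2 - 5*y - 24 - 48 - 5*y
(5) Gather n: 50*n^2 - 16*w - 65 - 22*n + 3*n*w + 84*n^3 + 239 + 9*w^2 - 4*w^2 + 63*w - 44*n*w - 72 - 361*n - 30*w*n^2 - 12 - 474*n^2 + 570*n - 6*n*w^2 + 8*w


(1) = -112*s^2 + 140*s
(2) = -3*b - 3
(3) = t^2 + 5*t
(4) = y^2 - 10*y - 96
(5) = 84*n^3 + n^2*(-30*w - 424) + n*(-6*w^2 - 41*w + 187) + 5*w^2 + 55*w + 90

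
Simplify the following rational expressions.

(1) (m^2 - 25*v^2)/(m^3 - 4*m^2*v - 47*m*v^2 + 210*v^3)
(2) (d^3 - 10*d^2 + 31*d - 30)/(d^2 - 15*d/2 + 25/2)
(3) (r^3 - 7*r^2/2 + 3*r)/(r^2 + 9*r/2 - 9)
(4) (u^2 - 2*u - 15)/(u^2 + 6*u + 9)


(1) = (-m - 5*v)/(-m^2 - m*v + 42*v^2)
(2) = (2*d^2 - 10*d + 12)/(2*d - 5)
(3) = (r^2 - 2*r)/(r + 6)
(4) = (u - 5)/(u + 3)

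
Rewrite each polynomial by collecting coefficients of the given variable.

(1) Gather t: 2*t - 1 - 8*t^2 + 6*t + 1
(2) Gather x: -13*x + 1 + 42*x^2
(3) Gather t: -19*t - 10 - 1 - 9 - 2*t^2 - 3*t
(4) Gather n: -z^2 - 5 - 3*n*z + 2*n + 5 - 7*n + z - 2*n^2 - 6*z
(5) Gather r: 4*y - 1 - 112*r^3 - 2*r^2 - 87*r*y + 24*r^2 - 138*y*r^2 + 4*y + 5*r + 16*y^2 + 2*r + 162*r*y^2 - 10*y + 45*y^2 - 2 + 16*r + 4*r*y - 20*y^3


(1) = -8*t^2 + 8*t
(2) = 42*x^2 - 13*x + 1
(3) = -2*t^2 - 22*t - 20
(4) = -2*n^2 + n*(-3*z - 5) - z^2 - 5*z
(5) = -112*r^3 + r^2*(22 - 138*y) + r*(162*y^2 - 83*y + 23) - 20*y^3 + 61*y^2 - 2*y - 3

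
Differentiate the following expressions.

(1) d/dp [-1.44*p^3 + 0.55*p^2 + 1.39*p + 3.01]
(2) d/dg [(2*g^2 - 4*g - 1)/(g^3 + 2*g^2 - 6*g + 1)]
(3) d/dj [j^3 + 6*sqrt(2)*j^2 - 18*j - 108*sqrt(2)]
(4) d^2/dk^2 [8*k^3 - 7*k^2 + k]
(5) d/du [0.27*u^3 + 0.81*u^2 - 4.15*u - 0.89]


(1) = -4.32*p^2 + 1.1*p + 1.39
(2) = (-2*g^4 + 8*g^3 - g^2 + 8*g - 10)/(g^6 + 4*g^5 - 8*g^4 - 22*g^3 + 40*g^2 - 12*g + 1)
(3) = 3*j^2 + 12*sqrt(2)*j - 18
(4) = 48*k - 14
(5) = 0.81*u^2 + 1.62*u - 4.15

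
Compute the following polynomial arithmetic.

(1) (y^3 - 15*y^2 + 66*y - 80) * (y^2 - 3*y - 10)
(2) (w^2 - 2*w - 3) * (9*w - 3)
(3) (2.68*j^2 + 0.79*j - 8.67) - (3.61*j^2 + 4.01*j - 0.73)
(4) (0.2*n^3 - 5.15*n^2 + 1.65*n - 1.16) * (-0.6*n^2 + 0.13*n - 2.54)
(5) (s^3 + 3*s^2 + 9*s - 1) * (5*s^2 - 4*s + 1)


(1) = y^5 - 18*y^4 + 101*y^3 - 128*y^2 - 420*y + 800
(2) = 9*w^3 - 21*w^2 - 21*w + 9
(3) = -0.93*j^2 - 3.22*j - 7.94
(4) = -0.12*n^5 + 3.116*n^4 - 2.1675*n^3 + 13.9915*n^2 - 4.3418*n + 2.9464
(5) = 5*s^5 + 11*s^4 + 34*s^3 - 38*s^2 + 13*s - 1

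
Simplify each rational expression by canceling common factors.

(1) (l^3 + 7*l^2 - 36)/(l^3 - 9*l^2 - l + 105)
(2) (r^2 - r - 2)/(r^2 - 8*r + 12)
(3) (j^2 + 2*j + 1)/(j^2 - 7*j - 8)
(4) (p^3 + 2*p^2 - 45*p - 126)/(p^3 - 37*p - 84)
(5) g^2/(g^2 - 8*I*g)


(1) = (l^2 + 4*l - 12)/(l^2 - 12*l + 35)
(2) = (r + 1)/(r - 6)
(3) = (j + 1)/(j - 8)
(4) = (p + 6)/(p + 4)
(5) = g/(g - 8*I)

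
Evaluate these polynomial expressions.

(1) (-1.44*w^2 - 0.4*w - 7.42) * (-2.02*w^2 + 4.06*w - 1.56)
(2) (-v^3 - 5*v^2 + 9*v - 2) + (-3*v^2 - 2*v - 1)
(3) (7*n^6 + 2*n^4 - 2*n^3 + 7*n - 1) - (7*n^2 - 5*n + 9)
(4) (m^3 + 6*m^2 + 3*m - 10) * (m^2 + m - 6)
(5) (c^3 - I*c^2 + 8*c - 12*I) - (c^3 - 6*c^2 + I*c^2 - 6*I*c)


(1) = 2.9088*w^4 - 5.0384*w^3 + 15.6108*w^2 - 29.5012*w + 11.5752
(2) = -v^3 - 8*v^2 + 7*v - 3
(3) = 7*n^6 + 2*n^4 - 2*n^3 - 7*n^2 + 12*n - 10
(4) = m^5 + 7*m^4 + 3*m^3 - 43*m^2 - 28*m + 60
(5) = 6*c^2 - 2*I*c^2 + 8*c + 6*I*c - 12*I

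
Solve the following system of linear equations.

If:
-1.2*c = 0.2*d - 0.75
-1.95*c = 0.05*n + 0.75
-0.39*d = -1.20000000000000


Then:
c = 0.11
d = 3.08
n = -19.38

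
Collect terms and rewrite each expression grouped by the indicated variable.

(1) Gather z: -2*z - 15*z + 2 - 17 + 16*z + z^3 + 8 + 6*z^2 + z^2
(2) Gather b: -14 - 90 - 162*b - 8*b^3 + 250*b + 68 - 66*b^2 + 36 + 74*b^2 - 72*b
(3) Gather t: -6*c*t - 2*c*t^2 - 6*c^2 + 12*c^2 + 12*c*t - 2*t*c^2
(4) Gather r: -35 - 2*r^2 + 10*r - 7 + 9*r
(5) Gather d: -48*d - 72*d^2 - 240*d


(1) = z^3 + 7*z^2 - z - 7
(2) = -8*b^3 + 8*b^2 + 16*b
(3) = 6*c^2 - 2*c*t^2 + t*(-2*c^2 + 6*c)
(4) = -2*r^2 + 19*r - 42
(5) = -72*d^2 - 288*d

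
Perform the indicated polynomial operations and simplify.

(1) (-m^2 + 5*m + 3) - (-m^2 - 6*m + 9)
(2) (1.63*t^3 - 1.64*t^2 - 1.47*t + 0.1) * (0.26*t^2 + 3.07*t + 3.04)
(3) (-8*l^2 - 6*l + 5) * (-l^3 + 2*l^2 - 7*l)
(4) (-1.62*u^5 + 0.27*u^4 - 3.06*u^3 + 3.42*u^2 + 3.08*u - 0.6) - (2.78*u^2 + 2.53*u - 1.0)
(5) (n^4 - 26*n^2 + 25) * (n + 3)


(1) = 11*m - 6
(2) = 0.4238*t^5 + 4.5777*t^4 - 0.4618*t^3 - 9.4725*t^2 - 4.1618*t + 0.304
(3) = 8*l^5 - 10*l^4 + 39*l^3 + 52*l^2 - 35*l
(4) = -1.62*u^5 + 0.27*u^4 - 3.06*u^3 + 0.64*u^2 + 0.55*u + 0.4
(5) = n^5 + 3*n^4 - 26*n^3 - 78*n^2 + 25*n + 75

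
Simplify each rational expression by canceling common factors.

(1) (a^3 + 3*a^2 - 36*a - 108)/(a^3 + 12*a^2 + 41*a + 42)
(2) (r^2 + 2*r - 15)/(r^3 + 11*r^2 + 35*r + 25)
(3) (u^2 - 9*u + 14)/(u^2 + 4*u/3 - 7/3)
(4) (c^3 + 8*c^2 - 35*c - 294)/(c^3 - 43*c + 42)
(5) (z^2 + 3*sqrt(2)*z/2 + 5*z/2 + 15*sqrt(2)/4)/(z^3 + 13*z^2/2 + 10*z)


(1) = (a^2 - 36)/(a^2 + 9*a + 14)
(2) = (r - 3)/(r^2 + 6*r + 5)
(3) = (3*u^2 - 27*u + 42)/(3*u^2 + 4*u - 7)
(4) = (c + 7)/(c - 1)
(5) = (8*z + 12*sqrt(2))/(8*z^2 + 32*z)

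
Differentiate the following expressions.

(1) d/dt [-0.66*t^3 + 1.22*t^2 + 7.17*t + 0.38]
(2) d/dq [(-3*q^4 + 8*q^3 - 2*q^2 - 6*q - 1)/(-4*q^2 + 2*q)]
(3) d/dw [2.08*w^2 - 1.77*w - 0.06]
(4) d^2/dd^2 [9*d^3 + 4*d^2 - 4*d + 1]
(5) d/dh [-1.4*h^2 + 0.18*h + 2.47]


(1) = -1.98*t^2 + 2.44*t + 7.17
(2) = (12*q^5 - 25*q^4 + 16*q^3 - 14*q^2 - 4*q + 1)/(2*q^2*(4*q^2 - 4*q + 1))
(3) = 4.16*w - 1.77
(4) = 54*d + 8
(5) = 0.18 - 2.8*h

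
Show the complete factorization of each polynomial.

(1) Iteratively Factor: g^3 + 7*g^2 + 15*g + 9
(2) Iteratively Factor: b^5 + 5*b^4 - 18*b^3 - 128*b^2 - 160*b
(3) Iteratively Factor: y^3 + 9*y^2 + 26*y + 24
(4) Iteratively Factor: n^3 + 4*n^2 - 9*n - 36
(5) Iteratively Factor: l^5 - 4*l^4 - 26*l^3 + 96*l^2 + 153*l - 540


(1) = (g + 3)*(g^2 + 4*g + 3) = (g + 3)^2*(g + 1)
(2) = (b + 4)*(b^4 + b^3 - 22*b^2 - 40*b) = b*(b + 4)*(b^3 + b^2 - 22*b - 40) = b*(b + 4)^2*(b^2 - 3*b - 10) = b*(b - 5)*(b + 4)^2*(b + 2)
(3) = (y + 3)*(y^2 + 6*y + 8) = (y + 2)*(y + 3)*(y + 4)
(4) = (n + 4)*(n^2 - 9) = (n - 3)*(n + 4)*(n + 3)
(5) = (l - 3)*(l^4 - l^3 - 29*l^2 + 9*l + 180) = (l - 3)*(l + 4)*(l^3 - 5*l^2 - 9*l + 45) = (l - 3)^2*(l + 4)*(l^2 - 2*l - 15) = (l - 3)^2*(l + 3)*(l + 4)*(l - 5)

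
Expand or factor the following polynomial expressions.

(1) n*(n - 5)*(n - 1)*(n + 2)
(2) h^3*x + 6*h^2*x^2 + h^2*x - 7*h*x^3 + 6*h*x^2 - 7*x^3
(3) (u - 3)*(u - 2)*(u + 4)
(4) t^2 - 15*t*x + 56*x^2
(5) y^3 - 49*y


(1) = n^4 - 4*n^3 - 7*n^2 + 10*n
(2) = (h - x)*(h + 7*x)*(h*x + x)
(3) = u^3 - u^2 - 14*u + 24
(4) = (t - 8*x)*(t - 7*x)
(5) = y*(y - 7)*(y + 7)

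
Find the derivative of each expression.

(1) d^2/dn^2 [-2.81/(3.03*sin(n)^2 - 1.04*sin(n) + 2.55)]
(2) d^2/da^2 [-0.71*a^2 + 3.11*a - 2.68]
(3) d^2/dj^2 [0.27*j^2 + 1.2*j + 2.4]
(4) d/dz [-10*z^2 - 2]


(1) = (103.193316*sin(n)^4 - 26.564616*sin(n)^3 - 238.596538*sin(n)^2 + 60.581352*sin(n) + 37.344338)/(3.03*sin(n)^2 - 1.04*sin(n) + 2.55)^3
(2) = -1.42000000000000
(3) = 0.540000000000000
(4) = -20*z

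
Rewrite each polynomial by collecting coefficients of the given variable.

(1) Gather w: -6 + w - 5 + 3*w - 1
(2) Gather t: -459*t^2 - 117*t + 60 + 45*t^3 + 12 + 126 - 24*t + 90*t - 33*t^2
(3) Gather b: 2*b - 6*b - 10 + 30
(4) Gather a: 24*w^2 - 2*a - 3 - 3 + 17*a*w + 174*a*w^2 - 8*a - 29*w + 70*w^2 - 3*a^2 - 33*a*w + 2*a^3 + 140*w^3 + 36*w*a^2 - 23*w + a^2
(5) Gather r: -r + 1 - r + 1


(1) = 4*w - 12
(2) = 45*t^3 - 492*t^2 - 51*t + 198
(3) = 20 - 4*b
(4) = 2*a^3 + a^2*(36*w - 2) + a*(174*w^2 - 16*w - 10) + 140*w^3 + 94*w^2 - 52*w - 6
(5) = 2 - 2*r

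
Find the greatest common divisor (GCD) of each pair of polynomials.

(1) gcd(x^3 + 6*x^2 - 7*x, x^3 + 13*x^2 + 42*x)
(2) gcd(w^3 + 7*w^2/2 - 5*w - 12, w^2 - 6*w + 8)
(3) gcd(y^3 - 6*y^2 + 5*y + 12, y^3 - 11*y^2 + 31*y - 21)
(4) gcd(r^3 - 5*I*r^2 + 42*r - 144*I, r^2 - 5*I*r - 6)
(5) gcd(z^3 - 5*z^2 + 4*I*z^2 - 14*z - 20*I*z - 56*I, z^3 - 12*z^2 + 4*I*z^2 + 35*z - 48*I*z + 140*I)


(1) = gcd(x*(x - 1)*(x + 7), x*(x + 6)*(x + 7)) = x^2 + 7*x
(2) = gcd((w - 2)*(w + 3/2)*(w + 4), (w - 4)*(w - 2)) = w - 2
(3) = gcd((y - 4)*(y - 3)*(y + 1), (y - 7)*(y - 3)*(y - 1)) = y - 3
(4) = gcd((r - 8*I)*(r - 3*I)*(r + 6*I), (r - 3*I)*(r - 2*I)) = r - 3*I
(5) = gcd((z - 7)*(z + 2)*(z + 4*I), (z - 7)*(z - 5)*(z + 4*I)) = z^2 + z*(-7 + 4*I) - 28*I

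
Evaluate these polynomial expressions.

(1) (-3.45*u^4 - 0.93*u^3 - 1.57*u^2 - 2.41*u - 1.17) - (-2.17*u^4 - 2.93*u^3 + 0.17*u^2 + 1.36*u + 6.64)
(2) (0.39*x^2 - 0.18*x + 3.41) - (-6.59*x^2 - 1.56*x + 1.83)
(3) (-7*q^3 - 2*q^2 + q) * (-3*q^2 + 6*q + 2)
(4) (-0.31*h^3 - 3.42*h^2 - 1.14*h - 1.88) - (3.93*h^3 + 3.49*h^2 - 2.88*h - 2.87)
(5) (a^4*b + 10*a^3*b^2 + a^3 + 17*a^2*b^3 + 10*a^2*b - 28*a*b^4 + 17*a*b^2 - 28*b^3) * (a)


(1) = -1.28*u^4 + 2.0*u^3 - 1.74*u^2 - 3.77*u - 7.81
(2) = 6.98*x^2 + 1.38*x + 1.58
(3) = 21*q^5 - 36*q^4 - 29*q^3 + 2*q^2 + 2*q
(4) = -4.24*h^3 - 6.91*h^2 + 1.74*h + 0.99
(5) = a^5*b + 10*a^4*b^2 + a^4 + 17*a^3*b^3 + 10*a^3*b - 28*a^2*b^4 + 17*a^2*b^2 - 28*a*b^3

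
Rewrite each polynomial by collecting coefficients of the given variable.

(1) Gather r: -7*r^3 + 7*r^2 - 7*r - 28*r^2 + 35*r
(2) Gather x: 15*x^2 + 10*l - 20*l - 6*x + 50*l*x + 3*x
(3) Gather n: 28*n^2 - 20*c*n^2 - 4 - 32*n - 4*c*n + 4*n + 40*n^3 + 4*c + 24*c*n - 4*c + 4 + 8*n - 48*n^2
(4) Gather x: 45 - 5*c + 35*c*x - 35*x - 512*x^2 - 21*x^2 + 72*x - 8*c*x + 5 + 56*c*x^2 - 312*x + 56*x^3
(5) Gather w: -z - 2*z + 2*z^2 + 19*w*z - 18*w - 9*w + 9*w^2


(1) = -7*r^3 - 21*r^2 + 28*r
(2) = -10*l + 15*x^2 + x*(50*l - 3)
(3) = 40*n^3 + n^2*(-20*c - 20) + n*(20*c - 20)
(4) = -5*c + 56*x^3 + x^2*(56*c - 533) + x*(27*c - 275) + 50
(5) = 9*w^2 + w*(19*z - 27) + 2*z^2 - 3*z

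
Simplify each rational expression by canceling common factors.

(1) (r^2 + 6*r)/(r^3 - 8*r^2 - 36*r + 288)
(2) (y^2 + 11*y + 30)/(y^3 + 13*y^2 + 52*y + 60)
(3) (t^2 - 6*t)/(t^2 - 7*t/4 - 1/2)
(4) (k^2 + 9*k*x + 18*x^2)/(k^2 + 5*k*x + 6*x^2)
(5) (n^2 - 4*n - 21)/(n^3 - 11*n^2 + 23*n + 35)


(1) = r/(r^2 - 14*r + 48)
(2) = 1/(y + 2)
(3) = (4*t^2 - 24*t)/(4*t^2 - 7*t - 2)
(4) = (k + 6*x)/(k + 2*x)
(5) = (n + 3)/(n^2 - 4*n - 5)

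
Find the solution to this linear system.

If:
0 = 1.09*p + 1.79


Then:
p = -1.64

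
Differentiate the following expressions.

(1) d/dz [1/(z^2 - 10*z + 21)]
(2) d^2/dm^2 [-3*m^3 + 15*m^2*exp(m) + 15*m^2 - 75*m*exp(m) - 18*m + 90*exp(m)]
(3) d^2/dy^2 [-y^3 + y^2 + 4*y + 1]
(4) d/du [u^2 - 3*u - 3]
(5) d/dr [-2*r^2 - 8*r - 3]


(1) = 2*(5 - z)/(z^2 - 10*z + 21)^2
(2) = 15*m^2*exp(m) - 15*m*exp(m) - 18*m - 30*exp(m) + 30
(3) = 2 - 6*y
(4) = 2*u - 3
(5) = -4*r - 8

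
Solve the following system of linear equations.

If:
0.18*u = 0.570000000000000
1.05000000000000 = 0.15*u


Then:
No Solution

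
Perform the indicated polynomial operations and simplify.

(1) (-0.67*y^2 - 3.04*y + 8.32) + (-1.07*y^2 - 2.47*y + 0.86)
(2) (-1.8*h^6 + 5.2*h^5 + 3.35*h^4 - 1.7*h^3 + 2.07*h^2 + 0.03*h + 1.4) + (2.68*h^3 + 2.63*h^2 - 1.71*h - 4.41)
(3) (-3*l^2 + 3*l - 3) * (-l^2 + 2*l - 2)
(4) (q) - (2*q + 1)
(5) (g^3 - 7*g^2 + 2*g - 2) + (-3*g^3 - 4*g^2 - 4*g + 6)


(1) = -1.74*y^2 - 5.51*y + 9.18
(2) = -1.8*h^6 + 5.2*h^5 + 3.35*h^4 + 0.98*h^3 + 4.7*h^2 - 1.68*h - 3.01
(3) = 3*l^4 - 9*l^3 + 15*l^2 - 12*l + 6
(4) = -q - 1
(5) = -2*g^3 - 11*g^2 - 2*g + 4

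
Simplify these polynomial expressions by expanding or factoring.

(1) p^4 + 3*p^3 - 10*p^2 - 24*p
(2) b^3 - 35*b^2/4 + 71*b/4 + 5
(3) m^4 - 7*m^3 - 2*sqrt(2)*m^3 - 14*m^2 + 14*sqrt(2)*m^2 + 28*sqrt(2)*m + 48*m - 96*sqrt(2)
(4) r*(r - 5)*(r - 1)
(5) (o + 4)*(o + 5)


(1) = p*(p - 3)*(p + 2)*(p + 4)
(2) = (b - 5)*(b - 4)*(b + 1/4)
(3) = (m - 8)*(m - 2)*(m + 3)*(m - 2*sqrt(2))
(4) = r^3 - 6*r^2 + 5*r
(5) = o^2 + 9*o + 20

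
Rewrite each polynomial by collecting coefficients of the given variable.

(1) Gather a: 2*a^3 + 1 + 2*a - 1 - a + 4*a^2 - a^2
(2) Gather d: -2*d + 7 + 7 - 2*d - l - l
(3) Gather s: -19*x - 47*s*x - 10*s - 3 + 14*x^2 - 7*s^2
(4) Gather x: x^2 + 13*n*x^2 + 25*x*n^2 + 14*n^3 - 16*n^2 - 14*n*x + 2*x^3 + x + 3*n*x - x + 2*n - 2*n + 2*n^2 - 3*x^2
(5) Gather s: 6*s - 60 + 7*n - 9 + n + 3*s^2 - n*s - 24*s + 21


(1) = 2*a^3 + 3*a^2 + a
(2) = -4*d - 2*l + 14
(3) = -7*s^2 + s*(-47*x - 10) + 14*x^2 - 19*x - 3
(4) = 14*n^3 - 14*n^2 + 2*x^3 + x^2*(13*n - 2) + x*(25*n^2 - 11*n)
(5) = 8*n + 3*s^2 + s*(-n - 18) - 48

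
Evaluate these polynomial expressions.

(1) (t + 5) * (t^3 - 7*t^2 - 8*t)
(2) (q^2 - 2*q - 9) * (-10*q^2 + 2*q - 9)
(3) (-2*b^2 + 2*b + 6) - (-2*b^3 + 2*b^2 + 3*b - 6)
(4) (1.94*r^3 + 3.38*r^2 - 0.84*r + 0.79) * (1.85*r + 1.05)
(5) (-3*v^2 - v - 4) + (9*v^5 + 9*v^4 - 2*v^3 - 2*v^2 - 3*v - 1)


(1) = t^4 - 2*t^3 - 43*t^2 - 40*t
(2) = -10*q^4 + 22*q^3 + 77*q^2 + 81
(3) = 2*b^3 - 4*b^2 - b + 12
(4) = 3.589*r^4 + 8.29*r^3 + 1.995*r^2 + 0.5795*r + 0.8295
(5) = 9*v^5 + 9*v^4 - 2*v^3 - 5*v^2 - 4*v - 5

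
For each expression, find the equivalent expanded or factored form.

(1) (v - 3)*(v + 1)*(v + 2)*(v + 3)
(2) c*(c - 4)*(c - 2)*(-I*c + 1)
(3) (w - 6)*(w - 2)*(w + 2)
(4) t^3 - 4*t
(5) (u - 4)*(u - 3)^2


(1) = v^4 + 3*v^3 - 7*v^2 - 27*v - 18
(2) = -I*c^4 + c^3 + 6*I*c^3 - 6*c^2 - 8*I*c^2 + 8*c
(3) = w^3 - 6*w^2 - 4*w + 24
(4) = t*(t - 2)*(t + 2)
(5) = u^3 - 10*u^2 + 33*u - 36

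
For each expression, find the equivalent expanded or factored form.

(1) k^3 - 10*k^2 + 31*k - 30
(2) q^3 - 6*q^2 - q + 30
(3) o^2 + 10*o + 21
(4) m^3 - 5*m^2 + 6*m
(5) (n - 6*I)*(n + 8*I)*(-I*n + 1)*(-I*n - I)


(1) = (k - 5)*(k - 3)*(k - 2)
(2) = (q - 5)*(q - 3)*(q + 2)
(3) = (o + 3)*(o + 7)
(4) = m*(m - 3)*(m - 2)
(5) = -n^4 - n^3 - 3*I*n^3 - 46*n^2 - 3*I*n^2 - 46*n - 48*I*n - 48*I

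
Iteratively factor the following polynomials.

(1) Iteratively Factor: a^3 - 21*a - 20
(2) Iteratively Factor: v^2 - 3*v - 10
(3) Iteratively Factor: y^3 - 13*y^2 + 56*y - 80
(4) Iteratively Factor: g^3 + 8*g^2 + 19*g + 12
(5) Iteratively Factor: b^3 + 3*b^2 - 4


(1) = (a - 5)*(a^2 + 5*a + 4) = (a - 5)*(a + 1)*(a + 4)
(2) = (v - 5)*(v + 2)
(3) = (y - 4)*(y^2 - 9*y + 20) = (y - 5)*(y - 4)*(y - 4)
(4) = (g + 1)*(g^2 + 7*g + 12) = (g + 1)*(g + 3)*(g + 4)
(5) = (b + 2)*(b^2 + b - 2) = (b - 1)*(b + 2)*(b + 2)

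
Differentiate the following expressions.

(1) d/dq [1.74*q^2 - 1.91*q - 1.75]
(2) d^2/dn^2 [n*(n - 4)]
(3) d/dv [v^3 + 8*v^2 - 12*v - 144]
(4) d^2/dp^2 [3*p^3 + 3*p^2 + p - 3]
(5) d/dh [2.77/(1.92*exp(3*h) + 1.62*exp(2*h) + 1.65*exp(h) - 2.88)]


(1) = 3.48*q - 1.91
(2) = 2
(3) = 3*v^2 + 16*v - 12
(4) = 18*p + 6
(5) = (-15.9552*exp(2*h) - 8.9748*exp(h) - 4.5705)*exp(h)/(1.92*exp(3*h) + 1.62*exp(2*h) + 1.65*exp(h) - 2.88)^2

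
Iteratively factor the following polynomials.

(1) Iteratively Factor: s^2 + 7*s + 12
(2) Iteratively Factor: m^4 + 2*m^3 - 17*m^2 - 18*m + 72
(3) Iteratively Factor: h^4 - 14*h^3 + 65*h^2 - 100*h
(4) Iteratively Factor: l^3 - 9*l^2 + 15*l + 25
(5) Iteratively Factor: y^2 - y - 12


(1) = (s + 3)*(s + 4)
(2) = (m - 3)*(m^3 + 5*m^2 - 2*m - 24) = (m - 3)*(m + 3)*(m^2 + 2*m - 8) = (m - 3)*(m + 3)*(m + 4)*(m - 2)
(3) = (h - 4)*(h^3 - 10*h^2 + 25*h) = (h - 5)*(h - 4)*(h^2 - 5*h) = (h - 5)^2*(h - 4)*(h)
(4) = (l - 5)*(l^2 - 4*l - 5) = (l - 5)*(l + 1)*(l - 5)
(5) = (y + 3)*(y - 4)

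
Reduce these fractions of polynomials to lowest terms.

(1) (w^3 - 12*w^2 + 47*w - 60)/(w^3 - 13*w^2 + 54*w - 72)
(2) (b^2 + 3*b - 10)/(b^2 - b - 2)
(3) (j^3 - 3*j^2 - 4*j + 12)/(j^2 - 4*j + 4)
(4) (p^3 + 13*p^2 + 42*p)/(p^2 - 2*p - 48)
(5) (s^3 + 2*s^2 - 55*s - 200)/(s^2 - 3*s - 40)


(1) = (w - 5)/(w - 6)
(2) = (b + 5)/(b + 1)
(3) = (j^2 - j - 6)/(j - 2)
(4) = (p^2 + 7*p)/(p - 8)
(5) = s + 5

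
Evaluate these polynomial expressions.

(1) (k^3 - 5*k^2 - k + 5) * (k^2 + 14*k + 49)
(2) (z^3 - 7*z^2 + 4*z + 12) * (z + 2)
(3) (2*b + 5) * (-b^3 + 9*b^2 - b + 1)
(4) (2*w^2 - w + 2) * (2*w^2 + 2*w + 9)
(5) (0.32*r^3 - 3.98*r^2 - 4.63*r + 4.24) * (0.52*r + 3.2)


(1) = k^5 + 9*k^4 - 22*k^3 - 254*k^2 + 21*k + 245
(2) = z^4 - 5*z^3 - 10*z^2 + 20*z + 24
(3) = -2*b^4 + 13*b^3 + 43*b^2 - 3*b + 5
(4) = 4*w^4 + 2*w^3 + 20*w^2 - 5*w + 18
(5) = 0.1664*r^4 - 1.0456*r^3 - 15.1436*r^2 - 12.6112*r + 13.568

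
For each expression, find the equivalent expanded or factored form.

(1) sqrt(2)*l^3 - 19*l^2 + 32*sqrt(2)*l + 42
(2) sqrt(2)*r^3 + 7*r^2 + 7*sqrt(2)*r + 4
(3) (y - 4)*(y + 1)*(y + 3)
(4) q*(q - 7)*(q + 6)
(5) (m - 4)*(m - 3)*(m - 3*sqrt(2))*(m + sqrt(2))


(1) = (l - 7*sqrt(2))*(l - 3*sqrt(2))*(sqrt(2)*l + 1)
(2) = (r + sqrt(2))*(r + 2*sqrt(2))*(sqrt(2)*r + 1)
(3) = y^3 - 13*y - 12
(4) = q^3 - q^2 - 42*q
(5) = m^4 - 7*m^3 - 2*sqrt(2)*m^3 + 6*m^2 + 14*sqrt(2)*m^2 - 24*sqrt(2)*m + 42*m - 72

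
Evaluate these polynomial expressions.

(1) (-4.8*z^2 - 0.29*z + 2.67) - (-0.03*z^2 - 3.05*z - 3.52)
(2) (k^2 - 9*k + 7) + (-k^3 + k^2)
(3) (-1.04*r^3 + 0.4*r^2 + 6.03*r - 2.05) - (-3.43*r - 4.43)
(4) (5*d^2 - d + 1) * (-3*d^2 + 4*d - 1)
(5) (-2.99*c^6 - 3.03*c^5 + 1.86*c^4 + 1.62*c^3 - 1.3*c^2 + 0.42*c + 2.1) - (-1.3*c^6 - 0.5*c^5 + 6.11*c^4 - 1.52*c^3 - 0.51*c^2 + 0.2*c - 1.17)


(1) = -4.77*z^2 + 2.76*z + 6.19
(2) = -k^3 + 2*k^2 - 9*k + 7
(3) = -1.04*r^3 + 0.4*r^2 + 9.46*r + 2.38
(4) = -15*d^4 + 23*d^3 - 12*d^2 + 5*d - 1
(5) = -1.69*c^6 - 2.53*c^5 - 4.25*c^4 + 3.14*c^3 - 0.79*c^2 + 0.22*c + 3.27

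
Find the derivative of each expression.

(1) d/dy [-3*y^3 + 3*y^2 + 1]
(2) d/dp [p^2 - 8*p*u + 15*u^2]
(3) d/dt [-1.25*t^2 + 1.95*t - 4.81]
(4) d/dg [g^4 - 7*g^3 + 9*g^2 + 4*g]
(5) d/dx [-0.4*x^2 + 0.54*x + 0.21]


(1) = 3*y*(2 - 3*y)
(2) = 2*p - 8*u
(3) = 1.95 - 2.5*t
(4) = 4*g^3 - 21*g^2 + 18*g + 4
(5) = 0.54 - 0.8*x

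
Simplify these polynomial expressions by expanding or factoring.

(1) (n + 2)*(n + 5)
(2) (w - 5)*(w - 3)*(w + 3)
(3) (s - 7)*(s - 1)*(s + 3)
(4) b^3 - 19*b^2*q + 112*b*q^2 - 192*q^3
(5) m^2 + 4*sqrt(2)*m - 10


(1) = n^2 + 7*n + 10
(2) = w^3 - 5*w^2 - 9*w + 45
(3) = s^3 - 5*s^2 - 17*s + 21
(4) = (b - 8*q)^2*(b - 3*q)
(5) = (m - sqrt(2))*(m + 5*sqrt(2))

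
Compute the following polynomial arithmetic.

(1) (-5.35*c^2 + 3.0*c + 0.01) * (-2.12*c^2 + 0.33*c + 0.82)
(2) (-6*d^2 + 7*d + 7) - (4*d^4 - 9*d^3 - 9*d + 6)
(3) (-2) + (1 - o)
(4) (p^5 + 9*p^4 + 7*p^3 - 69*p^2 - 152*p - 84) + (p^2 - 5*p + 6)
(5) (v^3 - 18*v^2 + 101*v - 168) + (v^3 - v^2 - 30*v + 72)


(1) = 11.342*c^4 - 8.1255*c^3 - 3.4182*c^2 + 2.4633*c + 0.0082
(2) = -4*d^4 + 9*d^3 - 6*d^2 + 16*d + 1
(3) = -o - 1
(4) = p^5 + 9*p^4 + 7*p^3 - 68*p^2 - 157*p - 78
(5) = 2*v^3 - 19*v^2 + 71*v - 96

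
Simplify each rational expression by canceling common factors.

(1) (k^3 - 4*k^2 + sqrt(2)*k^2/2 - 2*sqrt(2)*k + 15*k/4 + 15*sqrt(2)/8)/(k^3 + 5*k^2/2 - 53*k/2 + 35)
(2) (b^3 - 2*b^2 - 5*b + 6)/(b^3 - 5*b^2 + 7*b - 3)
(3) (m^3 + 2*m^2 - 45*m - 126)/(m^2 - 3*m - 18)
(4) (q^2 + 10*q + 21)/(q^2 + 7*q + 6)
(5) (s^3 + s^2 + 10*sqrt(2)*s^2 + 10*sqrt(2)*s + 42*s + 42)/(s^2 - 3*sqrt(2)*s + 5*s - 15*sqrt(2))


(1) = (16*k^2 + k*(-24 + 8*sqrt(2)) - 12*sqrt(2))/(16*k^2 + 80*k - 224)
(2) = (b + 2)/(b - 1)
(3) = (m^2 - m - 42)/(m - 6)
(4) = (q^2 + 10*q + 21)/(q^2 + 7*q + 6)
(5) = (s^3 + s^2*(1 + 10*sqrt(2)) + s*(10*sqrt(2) + 42) + 42)/(s^2 + s*(5 - 3*sqrt(2)) - 15*sqrt(2))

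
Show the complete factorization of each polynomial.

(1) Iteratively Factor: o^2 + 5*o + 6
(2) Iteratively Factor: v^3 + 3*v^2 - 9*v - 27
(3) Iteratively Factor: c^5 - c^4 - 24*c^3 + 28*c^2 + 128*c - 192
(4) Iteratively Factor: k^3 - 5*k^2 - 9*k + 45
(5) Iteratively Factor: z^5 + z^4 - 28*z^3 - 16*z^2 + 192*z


(1) = (o + 2)*(o + 3)
(2) = (v - 3)*(v^2 + 6*v + 9) = (v - 3)*(v + 3)*(v + 3)
(3) = (c + 3)*(c^4 - 4*c^3 - 12*c^2 + 64*c - 64) = (c - 4)*(c + 3)*(c^3 - 12*c + 16) = (c - 4)*(c - 2)*(c + 3)*(c^2 + 2*c - 8) = (c - 4)*(c - 2)*(c + 3)*(c + 4)*(c - 2)
(4) = (k - 3)*(k^2 - 2*k - 15) = (k - 3)*(k + 3)*(k - 5)
(5) = (z)*(z^4 + z^3 - 28*z^2 - 16*z + 192) = z*(z - 3)*(z^3 + 4*z^2 - 16*z - 64) = z*(z - 4)*(z - 3)*(z^2 + 8*z + 16) = z*(z - 4)*(z - 3)*(z + 4)*(z + 4)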